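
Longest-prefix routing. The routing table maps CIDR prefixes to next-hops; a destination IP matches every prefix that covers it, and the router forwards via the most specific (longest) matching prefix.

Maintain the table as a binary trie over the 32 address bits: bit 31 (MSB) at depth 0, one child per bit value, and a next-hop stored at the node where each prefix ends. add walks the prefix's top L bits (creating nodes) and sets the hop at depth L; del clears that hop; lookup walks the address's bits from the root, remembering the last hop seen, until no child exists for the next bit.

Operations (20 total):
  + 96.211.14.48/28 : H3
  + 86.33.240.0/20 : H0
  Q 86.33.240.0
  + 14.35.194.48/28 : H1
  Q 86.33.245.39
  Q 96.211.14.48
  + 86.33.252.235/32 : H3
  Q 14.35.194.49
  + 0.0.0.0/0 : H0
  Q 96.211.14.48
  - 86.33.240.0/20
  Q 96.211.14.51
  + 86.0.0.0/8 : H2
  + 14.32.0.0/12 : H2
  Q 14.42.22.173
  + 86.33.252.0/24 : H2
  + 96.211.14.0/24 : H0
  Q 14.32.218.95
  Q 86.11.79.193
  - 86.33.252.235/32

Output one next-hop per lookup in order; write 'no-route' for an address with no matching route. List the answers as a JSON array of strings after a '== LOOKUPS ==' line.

Trace:
  add 96.211.14.48/28 -> H3 at depth 28
  add 86.33.240.0/20 -> H0 at depth 20
  ? 86.33.240.0  path d0:-→d1:-→d2:-→d3:-→d4:-→d5:-→d6:-→d7:-→d8:-→d9:-→d10:-→d11:-→d12:-→d13:-→d14:-→d15:-→d16:-→d17:-→d18:-→d19:-→d20:H0  best=H0
  add 14.35.194.48/28 -> H1 at depth 28
  ? 86.33.245.39  path d0:-→d1:-→d2:-→d3:-→d4:-→d5:-→d6:-→d7:-→d8:-→d9:-→d10:-→d11:-→d12:-→d13:-→d14:-→d15:-→d16:-→d17:-→d18:-→d19:-→d20:H0  best=H0
  ? 96.211.14.48  path d0:-→d1:-→d2:-→d3:-→d4:-→d5:-→d6:-→d7:-→d8:-→d9:-→d10:-→d11:-→d12:-→d13:-→d14:-→d15:-→d16:-→d17:-→d18:-→d19:-→d20:-→d21:-→d22:-→d23:-→d24:-→d25:-→d26:-→d27:-→d28:H3  best=H3
  add 86.33.252.235/32 -> H3 at depth 32
  ? 14.35.194.49  path d0:-→d1:-→d2:-→d3:-→d4:-→d5:-→d6:-→d7:-→d8:-→d9:-→d10:-→d11:-→d12:-→d13:-→d14:-→d15:-→d16:-→d17:-→d18:-→d19:-→d20:-→d21:-→d22:-→d23:-→d24:-→d25:-→d26:-→d27:-→d28:H1  best=H1
  add 0.0.0.0/0 -> H0 at depth 0
  ? 96.211.14.48  path d0:H0→d1:-→d2:-→d3:-→d4:-→d5:-→d6:-→d7:-→d8:-→d9:-→d10:-→d11:-→d12:-→d13:-→d14:-→d15:-→d16:-→d17:-→d18:-→d19:-→d20:-→d21:-→d22:-→d23:-→d24:-→d25:-→d26:-→d27:-→d28:H3  best=H3
  - 86.33.240.0/20 clear@20
  ? 96.211.14.51  path d0:H0→d1:-→d2:-→d3:-→d4:-→d5:-→d6:-→d7:-→d8:-→d9:-→d10:-→d11:-→d12:-→d13:-→d14:-→d15:-→d16:-→d17:-→d18:-→d19:-→d20:-→d21:-→d22:-→d23:-→d24:-→d25:-→d26:-→d27:-→d28:H3  best=H3
  add 86.0.0.0/8 -> H2 at depth 8
  add 14.32.0.0/12 -> H2 at depth 12
  ? 14.42.22.173  path d0:H0→d1:-→d2:-→d3:-→d4:-→d5:-→d6:-→d7:-→d8:-→d9:-→d10:-→d11:-→d12:H2  best=H2
  add 86.33.252.0/24 -> H2 at depth 24
  add 96.211.14.0/24 -> H0 at depth 24
  ? 14.32.218.95  path d0:H0→d1:-→d2:-→d3:-→d4:-→d5:-→d6:-→d7:-→d8:-→d9:-→d10:-→d11:-→d12:H2→d13:-→d14:-  best=H2
  ? 86.11.79.193  path d0:H0→d1:-→d2:-→d3:-→d4:-→d5:-→d6:-→d7:-→d8:H2→d9:-→d10:-  best=H2
  - 86.33.252.235/32 clear@32

== LOOKUPS ==
["H0","H0","H3","H1","H3","H3","H2","H2","H2"]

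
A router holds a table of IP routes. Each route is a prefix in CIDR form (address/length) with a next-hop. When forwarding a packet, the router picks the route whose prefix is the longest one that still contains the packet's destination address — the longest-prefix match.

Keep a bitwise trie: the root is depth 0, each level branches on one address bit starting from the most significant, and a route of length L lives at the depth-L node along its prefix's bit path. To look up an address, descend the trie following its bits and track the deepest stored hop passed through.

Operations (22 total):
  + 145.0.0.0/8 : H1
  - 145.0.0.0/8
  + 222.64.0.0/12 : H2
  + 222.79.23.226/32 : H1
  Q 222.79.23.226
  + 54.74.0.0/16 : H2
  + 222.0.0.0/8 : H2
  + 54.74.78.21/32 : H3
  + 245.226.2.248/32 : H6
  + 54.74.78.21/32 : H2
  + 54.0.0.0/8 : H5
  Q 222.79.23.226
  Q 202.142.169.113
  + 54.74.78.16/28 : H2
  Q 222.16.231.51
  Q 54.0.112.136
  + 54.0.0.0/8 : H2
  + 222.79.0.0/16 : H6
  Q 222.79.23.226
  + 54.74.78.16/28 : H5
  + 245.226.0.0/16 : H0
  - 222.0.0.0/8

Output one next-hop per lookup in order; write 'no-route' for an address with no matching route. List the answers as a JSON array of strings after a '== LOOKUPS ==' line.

Process each operation:
  + 145.0.0.0/8 (H1) depth=8
  del 145.0.0.0/8 (clear depth 8)
  + 222.64.0.0/12 (H2) depth=12
  + 222.79.23.226/32 (H1) depth=32
  Q 222.79.23.226: descend 11011110010011110001011111100010 ; hops seen [H2,H1] ; pick H1
  + 54.74.0.0/16 (H2) depth=16
  + 222.0.0.0/8 (H2) depth=8
  + 54.74.78.21/32 (H3) depth=32
  + 245.226.2.248/32 (H6) depth=32
  + 54.74.78.21/32 (H2) depth=32
  + 54.0.0.0/8 (H5) depth=8
  Q 222.79.23.226: descend 11011110010011110001011111100010 ; hops seen [H2,H2,H1] ; pick H1
  Q 202.142.169.113: descend 110 ; hops seen [∅] ; pick no-route
  + 54.74.78.16/28 (H2) depth=28
  Q 222.16.231.51: descend 110111100 ; hops seen [H2] ; pick H2
  Q 54.0.112.136: descend 001101100 ; hops seen [H5] ; pick H5
  + 54.0.0.0/8 (H2) depth=8
  + 222.79.0.0/16 (H6) depth=16
  Q 222.79.23.226: descend 11011110010011110001011111100010 ; hops seen [H2,H2,H6,H1] ; pick H1
  + 54.74.78.16/28 (H5) depth=28
  + 245.226.0.0/16 (H0) depth=16
  del 222.0.0.0/8 (clear depth 8)

== LOOKUPS ==
["H1","H1","no-route","H2","H5","H1"]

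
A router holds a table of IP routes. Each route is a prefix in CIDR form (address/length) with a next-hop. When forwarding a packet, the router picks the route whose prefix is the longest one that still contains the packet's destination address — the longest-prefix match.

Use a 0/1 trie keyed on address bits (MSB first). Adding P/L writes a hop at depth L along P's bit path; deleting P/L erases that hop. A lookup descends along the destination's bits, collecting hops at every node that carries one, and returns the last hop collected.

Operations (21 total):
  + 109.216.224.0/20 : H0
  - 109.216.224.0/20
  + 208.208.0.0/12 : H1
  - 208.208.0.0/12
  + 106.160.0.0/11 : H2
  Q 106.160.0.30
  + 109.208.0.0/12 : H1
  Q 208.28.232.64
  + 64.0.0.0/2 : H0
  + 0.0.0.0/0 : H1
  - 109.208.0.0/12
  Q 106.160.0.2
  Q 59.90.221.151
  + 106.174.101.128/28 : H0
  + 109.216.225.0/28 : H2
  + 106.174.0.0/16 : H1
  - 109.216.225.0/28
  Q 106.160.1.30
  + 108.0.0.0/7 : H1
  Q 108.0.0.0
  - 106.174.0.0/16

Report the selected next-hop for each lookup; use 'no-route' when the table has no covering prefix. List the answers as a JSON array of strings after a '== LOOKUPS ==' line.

Process each operation:
  + 109.216.224.0/20 (H0) depth=20
  del 109.216.224.0/20 (clear depth 20)
  + 208.208.0.0/12 (H1) depth=12
  del 208.208.0.0/12 (clear depth 12)
  + 106.160.0.0/11 (H2) depth=11
  lookup 106.160.0.30: bits 01101010101 walk d0:-→d1:-→d2:-→d3:-→d4:-→d5:-→d6:-→d7:-→d8:-→d9:-→d10:-→d11:H2 -> H2
  + 109.208.0.0/12 (H1) depth=12
  lookup 208.28.232.64: bits 11010000 walk d0:-→d1:-→d2:-→d3:-→d4:-→d5:-→d6:-→d7:-→d8:- -> no-route
  + 64.0.0.0/2 (H0) depth=2
  + 0.0.0.0/0 (H1) depth=0
  del 109.208.0.0/12 (clear depth 12)
  lookup 106.160.0.2: bits 01101010101 walk d0:H1→d1:-→d2:H0→d3:-→d4:-→d5:-→d6:-→d7:-→d8:-→d9:-→d10:-→d11:H2 -> H2
  lookup 59.90.221.151: bits 0 walk d0:H1→d1:- -> H1
  + 106.174.101.128/28 (H0) depth=28
  + 109.216.225.0/28 (H2) depth=28
  + 106.174.0.0/16 (H1) depth=16
  del 109.216.225.0/28 (clear depth 28)
  lookup 106.160.1.30: bits 011010101010 walk d0:H1→d1:-→d2:H0→d3:-→d4:-→d5:-→d6:-→d7:-→d8:-→d9:-→d10:-→d11:H2→d12:- -> H2
  + 108.0.0.0/7 (H1) depth=7
  lookup 108.0.0.0: bits 0110110 walk d0:H1→d1:-→d2:H0→d3:-→d4:-→d5:-→d6:-→d7:H1 -> H1
  del 106.174.0.0/16 (clear depth 16)

== LOOKUPS ==
["H2","no-route","H2","H1","H2","H1"]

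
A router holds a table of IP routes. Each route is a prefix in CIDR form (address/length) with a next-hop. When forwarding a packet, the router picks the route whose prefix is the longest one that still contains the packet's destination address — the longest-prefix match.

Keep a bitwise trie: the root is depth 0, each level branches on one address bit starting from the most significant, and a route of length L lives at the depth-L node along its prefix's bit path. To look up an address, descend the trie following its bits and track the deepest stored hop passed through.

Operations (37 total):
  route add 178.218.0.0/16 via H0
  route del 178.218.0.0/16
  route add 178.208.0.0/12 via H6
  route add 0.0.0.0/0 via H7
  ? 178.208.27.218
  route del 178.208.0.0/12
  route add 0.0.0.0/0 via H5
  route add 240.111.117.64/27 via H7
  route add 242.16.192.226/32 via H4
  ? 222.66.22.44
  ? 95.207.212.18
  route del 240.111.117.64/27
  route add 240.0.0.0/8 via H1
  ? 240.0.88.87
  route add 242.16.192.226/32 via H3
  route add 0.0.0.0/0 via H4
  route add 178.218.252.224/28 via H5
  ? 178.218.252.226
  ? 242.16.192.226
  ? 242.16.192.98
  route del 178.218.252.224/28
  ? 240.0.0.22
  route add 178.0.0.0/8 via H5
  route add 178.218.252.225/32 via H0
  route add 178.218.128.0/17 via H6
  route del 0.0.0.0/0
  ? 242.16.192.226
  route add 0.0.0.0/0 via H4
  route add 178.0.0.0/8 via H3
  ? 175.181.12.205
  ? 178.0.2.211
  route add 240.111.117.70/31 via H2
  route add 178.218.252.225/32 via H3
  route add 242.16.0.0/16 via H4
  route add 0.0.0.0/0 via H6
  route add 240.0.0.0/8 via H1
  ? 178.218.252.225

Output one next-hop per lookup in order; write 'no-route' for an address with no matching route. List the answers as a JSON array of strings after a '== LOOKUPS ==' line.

Process each operation:
  add 178.218.0.0/16 -> H0 at depth 16
  del 178.218.0.0/16 (clear depth 16)
  add 178.208.0.0/12 -> H6 at depth 12
  add 0.0.0.0/0 -> H7 at depth 0
  ? 178.208.27.218  path d0:H7→d1:-→d2:-→d3:-→d4:-→d5:-→d6:-→d7:-→d8:-→d9:-→d10:-→d11:-→d12:H6  best=H6
  del 178.208.0.0/12 (clear depth 12)
  add 0.0.0.0/0 -> H5 at depth 0
  add 240.111.117.64/27 -> H7 at depth 27
  add 242.16.192.226/32 -> H4 at depth 32
  ? 222.66.22.44  path d0:H5→d1:-→d2:-  best=H5
  ? 95.207.212.18  path d0:H5  best=H5
  del 240.111.117.64/27 (clear depth 27)
  add 240.0.0.0/8 -> H1 at depth 8
  ? 240.0.88.87  path d0:H5→d1:-→d2:-→d3:-→d4:-→d5:-→d6:-→d7:-→d8:H1→d9:-  best=H1
  add 242.16.192.226/32 -> H3 at depth 32
  add 0.0.0.0/0 -> H4 at depth 0
  add 178.218.252.224/28 -> H5 at depth 28
  ? 178.218.252.226  path d0:H4→d1:-→d2:-→d3:-→d4:-→d5:-→d6:-→d7:-→d8:-→d9:-→d10:-→d11:-→d12:-→d13:-→d14:-→d15:-→d16:-→d17:-→d18:-→d19:-→d20:-→d21:-→d22:-→d23:-→d24:-→d25:-→d26:-→d27:-→d28:H5  best=H5
  ? 242.16.192.226  path d0:H4→d1:-→d2:-→d3:-→d4:-→d5:-→d6:-→d7:-→d8:-→d9:-→d10:-→d11:-→d12:-→d13:-→d14:-→d15:-→d16:-→d17:-→d18:-→d19:-→d20:-→d21:-→d22:-→d23:-→d24:-→d25:-→d26:-→d27:-→d28:-→d29:-→d30:-→d31:-→d32:H3  best=H3
  ? 242.16.192.98  path d0:H4→d1:-→d2:-→d3:-→d4:-→d5:-→d6:-→d7:-→d8:-→d9:-→d10:-→d11:-→d12:-→d13:-→d14:-→d15:-→d16:-→d17:-→d18:-→d19:-→d20:-→d21:-→d22:-→d23:-→d24:-  best=H4
  del 178.218.252.224/28 (clear depth 28)
  ? 240.0.0.22  path d0:H4→d1:-→d2:-→d3:-→d4:-→d5:-→d6:-→d7:-→d8:H1→d9:-  best=H1
  add 178.0.0.0/8 -> H5 at depth 8
  add 178.218.252.225/32 -> H0 at depth 32
  add 178.218.128.0/17 -> H6 at depth 17
  del 0.0.0.0/0 (clear depth 0)
  ? 242.16.192.226  path d0:-→d1:-→d2:-→d3:-→d4:-→d5:-→d6:-→d7:-→d8:-→d9:-→d10:-→d11:-→d12:-→d13:-→d14:-→d15:-→d16:-→d17:-→d18:-→d19:-→d20:-→d21:-→d22:-→d23:-→d24:-→d25:-→d26:-→d27:-→d28:-→d29:-→d30:-→d31:-→d32:H3  best=H3
  add 0.0.0.0/0 -> H4 at depth 0
  add 178.0.0.0/8 -> H3 at depth 8
  ? 175.181.12.205  path d0:H4→d1:-→d2:-→d3:-  best=H4
  ? 178.0.2.211  path d0:H4→d1:-→d2:-→d3:-→d4:-→d5:-→d6:-→d7:-→d8:H3  best=H3
  add 240.111.117.70/31 -> H2 at depth 31
  add 178.218.252.225/32 -> H3 at depth 32
  add 242.16.0.0/16 -> H4 at depth 16
  add 0.0.0.0/0 -> H6 at depth 0
  add 240.0.0.0/8 -> H1 at depth 8
  ? 178.218.252.225  path d0:H6→d1:-→d2:-→d3:-→d4:-→d5:-→d6:-→d7:-→d8:H3→d9:-→d10:-→d11:-→d12:-→d13:-→d14:-→d15:-→d16:-→d17:H6→d18:-→d19:-→d20:-→d21:-→d22:-→d23:-→d24:-→d25:-→d26:-→d27:-→d28:-→d29:-→d30:-→d31:-→d32:H3  best=H3

== LOOKUPS ==
["H6","H5","H5","H1","H5","H3","H4","H1","H3","H4","H3","H3"]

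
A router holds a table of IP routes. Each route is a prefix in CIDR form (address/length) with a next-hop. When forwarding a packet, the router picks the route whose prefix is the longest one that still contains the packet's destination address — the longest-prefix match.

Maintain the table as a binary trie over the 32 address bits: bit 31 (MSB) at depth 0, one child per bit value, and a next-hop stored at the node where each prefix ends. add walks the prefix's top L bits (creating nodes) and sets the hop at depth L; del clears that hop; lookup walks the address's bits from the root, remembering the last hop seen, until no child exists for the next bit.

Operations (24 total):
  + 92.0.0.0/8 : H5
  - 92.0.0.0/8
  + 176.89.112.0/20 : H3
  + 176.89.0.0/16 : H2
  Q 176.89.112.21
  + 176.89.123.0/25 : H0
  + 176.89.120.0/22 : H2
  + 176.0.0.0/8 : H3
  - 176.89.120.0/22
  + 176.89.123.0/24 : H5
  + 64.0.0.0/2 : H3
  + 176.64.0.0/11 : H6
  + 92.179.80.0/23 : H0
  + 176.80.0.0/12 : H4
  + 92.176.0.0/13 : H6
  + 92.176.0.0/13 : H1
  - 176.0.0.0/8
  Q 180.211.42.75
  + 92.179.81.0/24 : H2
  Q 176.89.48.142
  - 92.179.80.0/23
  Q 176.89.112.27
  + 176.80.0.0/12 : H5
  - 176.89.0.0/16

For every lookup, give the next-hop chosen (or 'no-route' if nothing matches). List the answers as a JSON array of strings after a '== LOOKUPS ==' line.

Trace:
  add 92.0.0.0/8 -> H5 at depth 8
  - 92.0.0.0/8 clear@8
  add 176.89.112.0/20 -> H3 at depth 20
  add 176.89.0.0/16 -> H2 at depth 16
  lookup 176.89.112.21: bits 10110000010110010111 walk d0:-→d1:-→d2:-→d3:-→d4:-→d5:-→d6:-→d7:-→d8:-→d9:-→d10:-→d11:-→d12:-→d13:-→d14:-→d15:-→d16:H2→d17:-→d18:-→d19:-→d20:H3 -> H3
  add 176.89.123.0/25 -> H0 at depth 25
  add 176.89.120.0/22 -> H2 at depth 22
  add 176.0.0.0/8 -> H3 at depth 8
  - 176.89.120.0/22 clear@22
  add 176.89.123.0/24 -> H5 at depth 24
  add 64.0.0.0/2 -> H3 at depth 2
  add 176.64.0.0/11 -> H6 at depth 11
  add 92.179.80.0/23 -> H0 at depth 23
  add 176.80.0.0/12 -> H4 at depth 12
  add 92.176.0.0/13 -> H6 at depth 13
  add 92.176.0.0/13 -> H1 at depth 13
  - 176.0.0.0/8 clear@8
  lookup 180.211.42.75: bits 10110 walk d0:-→d1:-→d2:-→d3:-→d4:-→d5:- -> no-route
  add 92.179.81.0/24 -> H2 at depth 24
  lookup 176.89.48.142: bits 10110000010110010 walk d0:-→d1:-→d2:-→d3:-→d4:-→d5:-→d6:-→d7:-→d8:-→d9:-→d10:-→d11:H6→d12:H4→d13:-→d14:-→d15:-→d16:H2→d17:- -> H2
  - 92.179.80.0/23 clear@23
  lookup 176.89.112.27: bits 10110000010110010111 walk d0:-→d1:-→d2:-→d3:-→d4:-→d5:-→d6:-→d7:-→d8:-→d9:-→d10:-→d11:H6→d12:H4→d13:-→d14:-→d15:-→d16:H2→d17:-→d18:-→d19:-→d20:H3 -> H3
  add 176.80.0.0/12 -> H5 at depth 12
  - 176.89.0.0/16 clear@16

== LOOKUPS ==
["H3","no-route","H2","H3"]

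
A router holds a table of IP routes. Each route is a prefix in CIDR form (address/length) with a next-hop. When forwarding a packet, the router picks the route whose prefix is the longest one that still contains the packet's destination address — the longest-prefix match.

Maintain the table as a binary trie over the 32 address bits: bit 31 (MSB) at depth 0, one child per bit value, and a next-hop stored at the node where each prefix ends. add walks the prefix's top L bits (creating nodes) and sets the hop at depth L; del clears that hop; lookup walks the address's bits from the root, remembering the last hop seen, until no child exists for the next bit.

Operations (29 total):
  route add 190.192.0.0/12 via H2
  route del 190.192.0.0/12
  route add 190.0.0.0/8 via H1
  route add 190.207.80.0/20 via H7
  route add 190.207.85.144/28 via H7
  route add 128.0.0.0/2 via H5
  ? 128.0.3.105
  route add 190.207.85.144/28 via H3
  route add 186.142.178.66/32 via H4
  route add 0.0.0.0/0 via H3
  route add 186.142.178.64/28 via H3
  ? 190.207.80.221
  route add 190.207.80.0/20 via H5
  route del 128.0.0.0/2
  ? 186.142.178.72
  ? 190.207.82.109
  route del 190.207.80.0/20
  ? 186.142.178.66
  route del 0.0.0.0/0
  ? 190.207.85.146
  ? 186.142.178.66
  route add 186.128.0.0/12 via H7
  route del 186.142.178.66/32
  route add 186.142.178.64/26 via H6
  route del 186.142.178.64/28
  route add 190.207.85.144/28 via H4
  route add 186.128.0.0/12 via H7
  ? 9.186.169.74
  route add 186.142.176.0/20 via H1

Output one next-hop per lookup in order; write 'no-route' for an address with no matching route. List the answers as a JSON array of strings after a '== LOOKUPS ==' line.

Apply in order:
  add 190.192.0.0/12 -> H2 at depth 12
  - 190.192.0.0/12 clear@12
  add 190.0.0.0/8 -> H1 at depth 8
  add 190.207.80.0/20 -> H7 at depth 20
  add 190.207.85.144/28 -> H7 at depth 28
  add 128.0.0.0/2 -> H5 at depth 2
  lookup 128.0.3.105: bits 10 walk d0:-→d1:-→d2:H5 -> H5
  add 190.207.85.144/28 -> H3 at depth 28
  add 186.142.178.66/32 -> H4 at depth 32
  add 0.0.0.0/0 -> H3 at depth 0
  add 186.142.178.64/28 -> H3 at depth 28
  lookup 190.207.80.221: bits 101111101100111101010 walk d0:H3→d1:-→d2:H5→d3:-→d4:-→d5:-→d6:-→d7:-→d8:H1→d9:-→d10:-→d11:-→d12:-→d13:-→d14:-→d15:-→d16:-→d17:-→d18:-→d19:-→d20:H7→d21:- -> H7
  add 190.207.80.0/20 -> H5 at depth 20
  - 128.0.0.0/2 clear@2
  lookup 186.142.178.72: bits 1011101010001110101100100100 walk d0:H3→d1:-→d2:-→d3:-→d4:-→d5:-→d6:-→d7:-→d8:-→d9:-→d10:-→d11:-→d12:-→d13:-→d14:-→d15:-→d16:-→d17:-→d18:-→d19:-→d20:-→d21:-→d22:-→d23:-→d24:-→d25:-→d26:-→d27:-→d28:H3 -> H3
  lookup 190.207.82.109: bits 101111101100111101010 walk d0:H3→d1:-→d2:-→d3:-→d4:-→d5:-→d6:-→d7:-→d8:H1→d9:-→d10:-→d11:-→d12:-→d13:-→d14:-→d15:-→d16:-→d17:-→d18:-→d19:-→d20:H5→d21:- -> H5
  - 190.207.80.0/20 clear@20
  lookup 186.142.178.66: bits 10111010100011101011001001000010 walk d0:H3→d1:-→d2:-→d3:-→d4:-→d5:-→d6:-→d7:-→d8:-→d9:-→d10:-→d11:-→d12:-→d13:-→d14:-→d15:-→d16:-→d17:-→d18:-→d19:-→d20:-→d21:-→d22:-→d23:-→d24:-→d25:-→d26:-→d27:-→d28:H3→d29:-→d30:-→d31:-→d32:H4 -> H4
  - 0.0.0.0/0 clear@0
  lookup 190.207.85.146: bits 1011111011001111010101011001 walk d0:-→d1:-→d2:-→d3:-→d4:-→d5:-→d6:-→d7:-→d8:H1→d9:-→d10:-→d11:-→d12:-→d13:-→d14:-→d15:-→d16:-→d17:-→d18:-→d19:-→d20:-→d21:-→d22:-→d23:-→d24:-→d25:-→d26:-→d27:-→d28:H3 -> H3
  lookup 186.142.178.66: bits 10111010100011101011001001000010 walk d0:-→d1:-→d2:-→d3:-→d4:-→d5:-→d6:-→d7:-→d8:-→d9:-→d10:-→d11:-→d12:-→d13:-→d14:-→d15:-→d16:-→d17:-→d18:-→d19:-→d20:-→d21:-→d22:-→d23:-→d24:-→d25:-→d26:-→d27:-→d28:H3→d29:-→d30:-→d31:-→d32:H4 -> H4
  add 186.128.0.0/12 -> H7 at depth 12
  - 186.142.178.66/32 clear@32
  add 186.142.178.64/26 -> H6 at depth 26
  - 186.142.178.64/28 clear@28
  add 190.207.85.144/28 -> H4 at depth 28
  add 186.128.0.0/12 -> H7 at depth 12
  lookup 9.186.169.74: bits ε walk d0:- -> no-route
  add 186.142.176.0/20 -> H1 at depth 20

== LOOKUPS ==
["H5","H7","H3","H5","H4","H3","H4","no-route"]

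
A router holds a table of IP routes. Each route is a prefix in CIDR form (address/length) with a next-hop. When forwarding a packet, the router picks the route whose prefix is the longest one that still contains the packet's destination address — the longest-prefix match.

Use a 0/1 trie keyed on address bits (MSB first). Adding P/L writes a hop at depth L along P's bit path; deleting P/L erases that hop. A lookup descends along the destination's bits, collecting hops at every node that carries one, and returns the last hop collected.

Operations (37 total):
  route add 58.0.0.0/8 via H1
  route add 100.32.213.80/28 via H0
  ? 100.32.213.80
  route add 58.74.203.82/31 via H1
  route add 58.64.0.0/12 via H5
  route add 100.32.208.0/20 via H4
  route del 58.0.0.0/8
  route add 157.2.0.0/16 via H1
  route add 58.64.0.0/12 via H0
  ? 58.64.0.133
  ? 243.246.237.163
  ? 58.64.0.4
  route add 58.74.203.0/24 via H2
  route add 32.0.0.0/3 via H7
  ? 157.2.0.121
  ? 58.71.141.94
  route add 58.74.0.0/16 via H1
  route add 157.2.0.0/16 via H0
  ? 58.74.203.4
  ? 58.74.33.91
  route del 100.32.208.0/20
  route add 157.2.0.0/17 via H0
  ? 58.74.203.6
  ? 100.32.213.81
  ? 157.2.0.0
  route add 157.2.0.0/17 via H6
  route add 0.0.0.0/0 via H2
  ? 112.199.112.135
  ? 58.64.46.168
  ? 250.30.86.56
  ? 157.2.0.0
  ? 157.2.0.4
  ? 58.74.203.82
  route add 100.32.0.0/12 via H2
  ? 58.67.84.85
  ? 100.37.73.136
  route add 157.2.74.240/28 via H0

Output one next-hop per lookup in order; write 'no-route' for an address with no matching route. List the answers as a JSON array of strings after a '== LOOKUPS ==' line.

Process each operation:
  + 58.0.0.0/8 (H1) depth=8
  + 100.32.213.80/28 (H0) depth=28
  Q 100.32.213.80: descend 0110010000100000110101010101 ; hops seen [H0] ; pick H0
  + 58.74.203.82/31 (H1) depth=31
  + 58.64.0.0/12 (H5) depth=12
  + 100.32.208.0/20 (H4) depth=20
  - 58.0.0.0/8 clear@8
  + 157.2.0.0/16 (H1) depth=16
  + 58.64.0.0/12 (H0) depth=12
  Q 58.64.0.133: descend 001110100100 ; hops seen [H0] ; pick H0
  Q 243.246.237.163: descend 1 ; hops seen [∅] ; pick no-route
  Q 58.64.0.4: descend 001110100100 ; hops seen [H0] ; pick H0
  + 58.74.203.0/24 (H2) depth=24
  + 32.0.0.0/3 (H7) depth=3
  Q 157.2.0.121: descend 1001110100000010 ; hops seen [H1] ; pick H1
  Q 58.71.141.94: descend 001110100100 ; hops seen [H7,H0] ; pick H0
  + 58.74.0.0/16 (H1) depth=16
  + 157.2.0.0/16 (H0) depth=16
  Q 58.74.203.4: descend 0011101001001010110010110 ; hops seen [H7,H0,H1,H2] ; pick H2
  Q 58.74.33.91: descend 0011101001001010 ; hops seen [H7,H0,H1] ; pick H1
  - 100.32.208.0/20 clear@20
  + 157.2.0.0/17 (H0) depth=17
  Q 58.74.203.6: descend 0011101001001010110010110 ; hops seen [H7,H0,H1,H2] ; pick H2
  Q 100.32.213.81: descend 0110010000100000110101010101 ; hops seen [H0] ; pick H0
  Q 157.2.0.0: descend 10011101000000100 ; hops seen [H0,H0] ; pick H0
  + 157.2.0.0/17 (H6) depth=17
  + 0.0.0.0/0 (H2) depth=0
  Q 112.199.112.135: descend 011 ; hops seen [H2] ; pick H2
  Q 58.64.46.168: descend 001110100100 ; hops seen [H2,H7,H0] ; pick H0
  Q 250.30.86.56: descend 1 ; hops seen [H2] ; pick H2
  Q 157.2.0.0: descend 10011101000000100 ; hops seen [H2,H0,H6] ; pick H6
  Q 157.2.0.4: descend 10011101000000100 ; hops seen [H2,H0,H6] ; pick H6
  Q 58.74.203.82: descend 0011101001001010110010110101001 ; hops seen [H2,H7,H0,H1,H2,H1] ; pick H1
  + 100.32.0.0/12 (H2) depth=12
  Q 58.67.84.85: descend 001110100100 ; hops seen [H2,H7,H0] ; pick H0
  Q 100.37.73.136: descend 0110010000100 ; hops seen [H2,H2] ; pick H2
  + 157.2.74.240/28 (H0) depth=28

== LOOKUPS ==
["H0","H0","no-route","H0","H1","H0","H2","H1","H2","H0","H0","H2","H0","H2","H6","H6","H1","H0","H2"]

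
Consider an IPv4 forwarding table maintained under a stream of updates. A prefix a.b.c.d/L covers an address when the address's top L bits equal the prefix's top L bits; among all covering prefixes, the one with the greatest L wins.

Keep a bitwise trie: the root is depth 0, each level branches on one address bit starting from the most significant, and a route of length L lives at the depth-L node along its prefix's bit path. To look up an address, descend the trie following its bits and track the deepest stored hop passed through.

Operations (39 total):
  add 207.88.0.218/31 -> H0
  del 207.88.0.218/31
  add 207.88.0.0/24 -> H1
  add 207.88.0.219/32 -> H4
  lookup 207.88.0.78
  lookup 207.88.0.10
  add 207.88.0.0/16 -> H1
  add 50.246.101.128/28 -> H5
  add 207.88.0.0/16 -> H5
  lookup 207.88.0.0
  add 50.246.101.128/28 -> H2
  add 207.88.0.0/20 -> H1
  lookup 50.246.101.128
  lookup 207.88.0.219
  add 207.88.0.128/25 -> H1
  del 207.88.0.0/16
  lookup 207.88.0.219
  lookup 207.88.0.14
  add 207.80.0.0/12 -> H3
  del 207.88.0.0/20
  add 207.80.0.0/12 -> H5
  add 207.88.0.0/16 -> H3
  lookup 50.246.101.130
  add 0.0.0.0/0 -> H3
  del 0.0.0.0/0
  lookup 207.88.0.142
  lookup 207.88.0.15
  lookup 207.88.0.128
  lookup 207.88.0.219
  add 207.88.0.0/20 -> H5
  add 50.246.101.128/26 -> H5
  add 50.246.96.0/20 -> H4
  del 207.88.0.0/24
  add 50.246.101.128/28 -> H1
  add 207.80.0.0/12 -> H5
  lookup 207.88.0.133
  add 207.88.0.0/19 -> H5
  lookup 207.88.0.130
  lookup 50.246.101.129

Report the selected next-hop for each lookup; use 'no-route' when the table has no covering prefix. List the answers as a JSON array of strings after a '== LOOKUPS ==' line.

Trace:
  + 207.88.0.218/31 (H0) depth=31
  - 207.88.0.218/31 clear@31
  + 207.88.0.0/24 (H1) depth=24
  + 207.88.0.219/32 (H4) depth=32
  ? 207.88.0.78  path d0:-→d1:-→d2:-→d3:-→d4:-→d5:-→d6:-→d7:-→d8:-→d9:-→d10:-→d11:-→d12:-→d13:-→d14:-→d15:-→d16:-→d17:-→d18:-→d19:-→d20:-→d21:-→d22:-→d23:-→d24:H1  best=H1
  ? 207.88.0.10  path d0:-→d1:-→d2:-→d3:-→d4:-→d5:-→d6:-→d7:-→d8:-→d9:-→d10:-→d11:-→d12:-→d13:-→d14:-→d15:-→d16:-→d17:-→d18:-→d19:-→d20:-→d21:-→d22:-→d23:-→d24:H1  best=H1
  + 207.88.0.0/16 (H1) depth=16
  + 50.246.101.128/28 (H5) depth=28
  + 207.88.0.0/16 (H5) depth=16
  ? 207.88.0.0  path d0:-→d1:-→d2:-→d3:-→d4:-→d5:-→d6:-→d7:-→d8:-→d9:-→d10:-→d11:-→d12:-→d13:-→d14:-→d15:-→d16:H5→d17:-→d18:-→d19:-→d20:-→d21:-→d22:-→d23:-→d24:H1  best=H1
  + 50.246.101.128/28 (H2) depth=28
  + 207.88.0.0/20 (H1) depth=20
  ? 50.246.101.128  path d0:-→d1:-→d2:-→d3:-→d4:-→d5:-→d6:-→d7:-→d8:-→d9:-→d10:-→d11:-→d12:-→d13:-→d14:-→d15:-→d16:-→d17:-→d18:-→d19:-→d20:-→d21:-→d22:-→d23:-→d24:-→d25:-→d26:-→d27:-→d28:H2  best=H2
  ? 207.88.0.219  path d0:-→d1:-→d2:-→d3:-→d4:-→d5:-→d6:-→d7:-→d8:-→d9:-→d10:-→d11:-→d12:-→d13:-→d14:-→d15:-→d16:H5→d17:-→d18:-→d19:-→d20:H1→d21:-→d22:-→d23:-→d24:H1→d25:-→d26:-→d27:-→d28:-→d29:-→d30:-→d31:-→d32:H4  best=H4
  + 207.88.0.128/25 (H1) depth=25
  - 207.88.0.0/16 clear@16
  ? 207.88.0.219  path d0:-→d1:-→d2:-→d3:-→d4:-→d5:-→d6:-→d7:-→d8:-→d9:-→d10:-→d11:-→d12:-→d13:-→d14:-→d15:-→d16:-→d17:-→d18:-→d19:-→d20:H1→d21:-→d22:-→d23:-→d24:H1→d25:H1→d26:-→d27:-→d28:-→d29:-→d30:-→d31:-→d32:H4  best=H4
  ? 207.88.0.14  path d0:-→d1:-→d2:-→d3:-→d4:-→d5:-→d6:-→d7:-→d8:-→d9:-→d10:-→d11:-→d12:-→d13:-→d14:-→d15:-→d16:-→d17:-→d18:-→d19:-→d20:H1→d21:-→d22:-→d23:-→d24:H1  best=H1
  + 207.80.0.0/12 (H3) depth=12
  - 207.88.0.0/20 clear@20
  + 207.80.0.0/12 (H5) depth=12
  + 207.88.0.0/16 (H3) depth=16
  ? 50.246.101.130  path d0:-→d1:-→d2:-→d3:-→d4:-→d5:-→d6:-→d7:-→d8:-→d9:-→d10:-→d11:-→d12:-→d13:-→d14:-→d15:-→d16:-→d17:-→d18:-→d19:-→d20:-→d21:-→d22:-→d23:-→d24:-→d25:-→d26:-→d27:-→d28:H2  best=H2
  + 0.0.0.0/0 (H3) depth=0
  - 0.0.0.0/0 clear@0
  ? 207.88.0.142  path d0:-→d1:-→d2:-→d3:-→d4:-→d5:-→d6:-→d7:-→d8:-→d9:-→d10:-→d11:-→d12:H5→d13:-→d14:-→d15:-→d16:H3→d17:-→d18:-→d19:-→d20:-→d21:-→d22:-→d23:-→d24:H1→d25:H1  best=H1
  ? 207.88.0.15  path d0:-→d1:-→d2:-→d3:-→d4:-→d5:-→d6:-→d7:-→d8:-→d9:-→d10:-→d11:-→d12:H5→d13:-→d14:-→d15:-→d16:H3→d17:-→d18:-→d19:-→d20:-→d21:-→d22:-→d23:-→d24:H1  best=H1
  ? 207.88.0.128  path d0:-→d1:-→d2:-→d3:-→d4:-→d5:-→d6:-→d7:-→d8:-→d9:-→d10:-→d11:-→d12:H5→d13:-→d14:-→d15:-→d16:H3→d17:-→d18:-→d19:-→d20:-→d21:-→d22:-→d23:-→d24:H1→d25:H1  best=H1
  ? 207.88.0.219  path d0:-→d1:-→d2:-→d3:-→d4:-→d5:-→d6:-→d7:-→d8:-→d9:-→d10:-→d11:-→d12:H5→d13:-→d14:-→d15:-→d16:H3→d17:-→d18:-→d19:-→d20:-→d21:-→d22:-→d23:-→d24:H1→d25:H1→d26:-→d27:-→d28:-→d29:-→d30:-→d31:-→d32:H4  best=H4
  + 207.88.0.0/20 (H5) depth=20
  + 50.246.101.128/26 (H5) depth=26
  + 50.246.96.0/20 (H4) depth=20
  - 207.88.0.0/24 clear@24
  + 50.246.101.128/28 (H1) depth=28
  + 207.80.0.0/12 (H5) depth=12
  ? 207.88.0.133  path d0:-→d1:-→d2:-→d3:-→d4:-→d5:-→d6:-→d7:-→d8:-→d9:-→d10:-→d11:-→d12:H5→d13:-→d14:-→d15:-→d16:H3→d17:-→d18:-→d19:-→d20:H5→d21:-→d22:-→d23:-→d24:-→d25:H1  best=H1
  + 207.88.0.0/19 (H5) depth=19
  ? 207.88.0.130  path d0:-→d1:-→d2:-→d3:-→d4:-→d5:-→d6:-→d7:-→d8:-→d9:-→d10:-→d11:-→d12:H5→d13:-→d14:-→d15:-→d16:H3→d17:-→d18:-→d19:H5→d20:H5→d21:-→d22:-→d23:-→d24:-→d25:H1  best=H1
  ? 50.246.101.129  path d0:-→d1:-→d2:-→d3:-→d4:-→d5:-→d6:-→d7:-→d8:-→d9:-→d10:-→d11:-→d12:-→d13:-→d14:-→d15:-→d16:-→d17:-→d18:-→d19:-→d20:H4→d21:-→d22:-→d23:-→d24:-→d25:-→d26:H5→d27:-→d28:H1  best=H1

== LOOKUPS ==
["H1","H1","H1","H2","H4","H4","H1","H2","H1","H1","H1","H4","H1","H1","H1"]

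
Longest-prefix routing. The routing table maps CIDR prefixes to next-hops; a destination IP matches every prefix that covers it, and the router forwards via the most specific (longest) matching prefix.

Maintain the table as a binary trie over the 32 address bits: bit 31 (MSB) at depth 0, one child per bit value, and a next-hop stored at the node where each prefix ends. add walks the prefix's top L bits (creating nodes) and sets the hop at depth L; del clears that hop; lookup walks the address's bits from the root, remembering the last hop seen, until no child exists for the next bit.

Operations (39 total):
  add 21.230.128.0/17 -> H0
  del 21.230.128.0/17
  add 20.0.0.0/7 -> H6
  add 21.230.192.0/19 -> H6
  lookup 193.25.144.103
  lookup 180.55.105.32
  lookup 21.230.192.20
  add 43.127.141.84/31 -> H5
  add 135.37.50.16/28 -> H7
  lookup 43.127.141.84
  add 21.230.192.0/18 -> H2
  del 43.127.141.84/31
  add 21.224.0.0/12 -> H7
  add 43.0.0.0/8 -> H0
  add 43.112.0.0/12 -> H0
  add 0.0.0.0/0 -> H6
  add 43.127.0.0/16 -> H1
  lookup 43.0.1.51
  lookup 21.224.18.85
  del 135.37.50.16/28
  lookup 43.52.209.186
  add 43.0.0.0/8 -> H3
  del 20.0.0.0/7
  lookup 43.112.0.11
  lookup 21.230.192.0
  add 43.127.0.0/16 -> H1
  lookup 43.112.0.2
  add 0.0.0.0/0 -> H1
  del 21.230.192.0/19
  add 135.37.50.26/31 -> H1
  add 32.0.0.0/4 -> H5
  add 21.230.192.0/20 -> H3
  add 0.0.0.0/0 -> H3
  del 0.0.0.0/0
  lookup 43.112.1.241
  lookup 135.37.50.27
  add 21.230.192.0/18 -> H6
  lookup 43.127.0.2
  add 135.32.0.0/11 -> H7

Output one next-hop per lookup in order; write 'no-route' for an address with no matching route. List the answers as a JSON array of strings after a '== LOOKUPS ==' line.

Trace:
  + 21.230.128.0/17 (H0) depth=17
  del 21.230.128.0/17 (clear depth 17)
  + 20.0.0.0/7 (H6) depth=7
  + 21.230.192.0/19 (H6) depth=19
  lookup 193.25.144.103: bits ε walk d0:- -> no-route
  lookup 180.55.105.32: bits ε walk d0:- -> no-route
  lookup 21.230.192.20: bits 0001010111100110110 walk d0:-→d1:-→d2:-→d3:-→d4:-→d5:-→d6:-→d7:H6→d8:-→d9:-→d10:-→d11:-→d12:-→d13:-→d14:-→d15:-→d16:-→d17:-→d18:-→d19:H6 -> H6
  + 43.127.141.84/31 (H5) depth=31
  + 135.37.50.16/28 (H7) depth=28
  lookup 43.127.141.84: bits 0010101101111111100011010101010 walk d0:-→d1:-→d2:-→d3:-→d4:-→d5:-→d6:-→d7:-→d8:-→d9:-→d10:-→d11:-→d12:-→d13:-→d14:-→d15:-→d16:-→d17:-→d18:-→d19:-→d20:-→d21:-→d22:-→d23:-→d24:-→d25:-→d26:-→d27:-→d28:-→d29:-→d30:-→d31:H5 -> H5
  + 21.230.192.0/18 (H2) depth=18
  del 43.127.141.84/31 (clear depth 31)
  + 21.224.0.0/12 (H7) depth=12
  + 43.0.0.0/8 (H0) depth=8
  + 43.112.0.0/12 (H0) depth=12
  + 0.0.0.0/0 (H6) depth=0
  + 43.127.0.0/16 (H1) depth=16
  lookup 43.0.1.51: bits 001010110 walk d0:H6→d1:-→d2:-→d3:-→d4:-→d5:-→d6:-→d7:-→d8:H0→d9:- -> H0
  lookup 21.224.18.85: bits 0001010111100 walk d0:H6→d1:-→d2:-→d3:-→d4:-→d5:-→d6:-→d7:H6→d8:-→d9:-→d10:-→d11:-→d12:H7→d13:- -> H7
  del 135.37.50.16/28 (clear depth 28)
  lookup 43.52.209.186: bits 001010110 walk d0:H6→d1:-→d2:-→d3:-→d4:-→d5:-→d6:-→d7:-→d8:H0→d9:- -> H0
  + 43.0.0.0/8 (H3) depth=8
  del 20.0.0.0/7 (clear depth 7)
  lookup 43.112.0.11: bits 001010110111 walk d0:H6→d1:-→d2:-→d3:-→d4:-→d5:-→d6:-→d7:-→d8:H3→d9:-→d10:-→d11:-→d12:H0 -> H0
  lookup 21.230.192.0: bits 0001010111100110110 walk d0:H6→d1:-→d2:-→d3:-→d4:-→d5:-→d6:-→d7:-→d8:-→d9:-→d10:-→d11:-→d12:H7→d13:-→d14:-→d15:-→d16:-→d17:-→d18:H2→d19:H6 -> H6
  + 43.127.0.0/16 (H1) depth=16
  lookup 43.112.0.2: bits 001010110111 walk d0:H6→d1:-→d2:-→d3:-→d4:-→d5:-→d6:-→d7:-→d8:H3→d9:-→d10:-→d11:-→d12:H0 -> H0
  + 0.0.0.0/0 (H1) depth=0
  del 21.230.192.0/19 (clear depth 19)
  + 135.37.50.26/31 (H1) depth=31
  + 32.0.0.0/4 (H5) depth=4
  + 21.230.192.0/20 (H3) depth=20
  + 0.0.0.0/0 (H3) depth=0
  del 0.0.0.0/0 (clear depth 0)
  lookup 43.112.1.241: bits 001010110111 walk d0:-→d1:-→d2:-→d3:-→d4:H5→d5:-→d6:-→d7:-→d8:H3→d9:-→d10:-→d11:-→d12:H0 -> H0
  lookup 135.37.50.27: bits 1000011100100101001100100001101 walk d0:-→d1:-→d2:-→d3:-→d4:-→d5:-→d6:-→d7:-→d8:-→d9:-→d10:-→d11:-→d12:-→d13:-→d14:-→d15:-→d16:-→d17:-→d18:-→d19:-→d20:-→d21:-→d22:-→d23:-→d24:-→d25:-→d26:-→d27:-→d28:-→d29:-→d30:-→d31:H1 -> H1
  + 21.230.192.0/18 (H6) depth=18
  lookup 43.127.0.2: bits 0010101101111111 walk d0:-→d1:-→d2:-→d3:-→d4:H5→d5:-→d6:-→d7:-→d8:H3→d9:-→d10:-→d11:-→d12:H0→d13:-→d14:-→d15:-→d16:H1 -> H1
  + 135.32.0.0/11 (H7) depth=11

== LOOKUPS ==
["no-route","no-route","H6","H5","H0","H7","H0","H0","H6","H0","H0","H1","H1"]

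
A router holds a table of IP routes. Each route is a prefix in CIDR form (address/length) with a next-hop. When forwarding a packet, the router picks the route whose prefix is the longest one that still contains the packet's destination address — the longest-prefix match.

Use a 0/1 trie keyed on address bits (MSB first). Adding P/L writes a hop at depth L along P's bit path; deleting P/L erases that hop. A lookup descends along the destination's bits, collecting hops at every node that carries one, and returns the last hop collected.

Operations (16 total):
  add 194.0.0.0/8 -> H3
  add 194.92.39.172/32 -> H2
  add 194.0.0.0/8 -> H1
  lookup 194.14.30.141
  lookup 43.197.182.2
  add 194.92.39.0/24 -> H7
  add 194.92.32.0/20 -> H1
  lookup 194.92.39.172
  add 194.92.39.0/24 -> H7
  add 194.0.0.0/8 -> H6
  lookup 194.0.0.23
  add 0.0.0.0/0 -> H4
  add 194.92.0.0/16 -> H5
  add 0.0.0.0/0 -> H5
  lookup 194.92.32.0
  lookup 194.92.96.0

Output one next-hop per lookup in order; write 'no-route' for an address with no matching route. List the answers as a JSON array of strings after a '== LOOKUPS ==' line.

Trace:
  add 194.0.0.0/8 -> H3 at depth 8
  add 194.92.39.172/32 -> H2 at depth 32
  add 194.0.0.0/8 -> H1 at depth 8
  lookup 194.14.30.141: bits 110000100 walk d0:-→d1:-→d2:-→d3:-→d4:-→d5:-→d6:-→d7:-→d8:H1→d9:- -> H1
  lookup 43.197.182.2: bits ε walk d0:- -> no-route
  add 194.92.39.0/24 -> H7 at depth 24
  add 194.92.32.0/20 -> H1 at depth 20
  lookup 194.92.39.172: bits 11000010010111000010011110101100 walk d0:-→d1:-→d2:-→d3:-→d4:-→d5:-→d6:-→d7:-→d8:H1→d9:-→d10:-→d11:-→d12:-→d13:-→d14:-→d15:-→d16:-→d17:-→d18:-→d19:-→d20:H1→d21:-→d22:-→d23:-→d24:H7→d25:-→d26:-→d27:-→d28:-→d29:-→d30:-→d31:-→d32:H2 -> H2
  add 194.92.39.0/24 -> H7 at depth 24
  add 194.0.0.0/8 -> H6 at depth 8
  lookup 194.0.0.23: bits 110000100 walk d0:-→d1:-→d2:-→d3:-→d4:-→d5:-→d6:-→d7:-→d8:H6→d9:- -> H6
  add 0.0.0.0/0 -> H4 at depth 0
  add 194.92.0.0/16 -> H5 at depth 16
  add 0.0.0.0/0 -> H5 at depth 0
  lookup 194.92.32.0: bits 110000100101110000100 walk d0:H5→d1:-→d2:-→d3:-→d4:-→d5:-→d6:-→d7:-→d8:H6→d9:-→d10:-→d11:-→d12:-→d13:-→d14:-→d15:-→d16:H5→d17:-→d18:-→d19:-→d20:H1→d21:- -> H1
  lookup 194.92.96.0: bits 11000010010111000 walk d0:H5→d1:-→d2:-→d3:-→d4:-→d5:-→d6:-→d7:-→d8:H6→d9:-→d10:-→d11:-→d12:-→d13:-→d14:-→d15:-→d16:H5→d17:- -> H5

== LOOKUPS ==
["H1","no-route","H2","H6","H1","H5"]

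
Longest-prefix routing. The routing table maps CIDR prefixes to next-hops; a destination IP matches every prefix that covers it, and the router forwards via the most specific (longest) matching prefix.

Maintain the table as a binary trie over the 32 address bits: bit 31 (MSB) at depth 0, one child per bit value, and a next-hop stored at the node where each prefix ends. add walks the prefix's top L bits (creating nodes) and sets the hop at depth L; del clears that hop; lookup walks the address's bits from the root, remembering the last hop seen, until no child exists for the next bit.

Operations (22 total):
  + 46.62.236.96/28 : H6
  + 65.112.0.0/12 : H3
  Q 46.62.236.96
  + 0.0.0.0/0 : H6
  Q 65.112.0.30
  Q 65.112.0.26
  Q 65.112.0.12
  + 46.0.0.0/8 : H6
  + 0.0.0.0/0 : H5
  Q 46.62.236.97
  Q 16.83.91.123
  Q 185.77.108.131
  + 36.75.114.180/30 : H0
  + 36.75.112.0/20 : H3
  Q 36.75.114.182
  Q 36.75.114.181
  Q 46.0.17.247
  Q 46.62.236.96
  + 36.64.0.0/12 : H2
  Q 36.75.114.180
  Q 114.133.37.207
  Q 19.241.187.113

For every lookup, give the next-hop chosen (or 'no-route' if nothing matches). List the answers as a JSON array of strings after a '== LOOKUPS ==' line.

Apply in order:
  + 46.62.236.96/28 (H6) depth=28
  + 65.112.0.0/12 (H3) depth=12
  Q 46.62.236.96: descend 0010111000111110111011000110 ; hops seen [H6] ; pick H6
  + 0.0.0.0/0 (H6) depth=0
  Q 65.112.0.30: descend 010000010111 ; hops seen [H6,H3] ; pick H3
  Q 65.112.0.26: descend 010000010111 ; hops seen [H6,H3] ; pick H3
  Q 65.112.0.12: descend 010000010111 ; hops seen [H6,H3] ; pick H3
  + 46.0.0.0/8 (H6) depth=8
  + 0.0.0.0/0 (H5) depth=0
  Q 46.62.236.97: descend 0010111000111110111011000110 ; hops seen [H5,H6,H6] ; pick H6
  Q 16.83.91.123: descend 00 ; hops seen [H5] ; pick H5
  Q 185.77.108.131: descend ε ; hops seen [H5] ; pick H5
  + 36.75.114.180/30 (H0) depth=30
  + 36.75.112.0/20 (H3) depth=20
  Q 36.75.114.182: descend 001001000100101101110010101101 ; hops seen [H5,H3,H0] ; pick H0
  Q 36.75.114.181: descend 001001000100101101110010101101 ; hops seen [H5,H3,H0] ; pick H0
  Q 46.0.17.247: descend 0010111000 ; hops seen [H5,H6] ; pick H6
  Q 46.62.236.96: descend 0010111000111110111011000110 ; hops seen [H5,H6,H6] ; pick H6
  + 36.64.0.0/12 (H2) depth=12
  Q 36.75.114.180: descend 001001000100101101110010101101 ; hops seen [H5,H2,H3,H0] ; pick H0
  Q 114.133.37.207: descend 01 ; hops seen [H5] ; pick H5
  Q 19.241.187.113: descend 00 ; hops seen [H5] ; pick H5

== LOOKUPS ==
["H6","H3","H3","H3","H6","H5","H5","H0","H0","H6","H6","H0","H5","H5"]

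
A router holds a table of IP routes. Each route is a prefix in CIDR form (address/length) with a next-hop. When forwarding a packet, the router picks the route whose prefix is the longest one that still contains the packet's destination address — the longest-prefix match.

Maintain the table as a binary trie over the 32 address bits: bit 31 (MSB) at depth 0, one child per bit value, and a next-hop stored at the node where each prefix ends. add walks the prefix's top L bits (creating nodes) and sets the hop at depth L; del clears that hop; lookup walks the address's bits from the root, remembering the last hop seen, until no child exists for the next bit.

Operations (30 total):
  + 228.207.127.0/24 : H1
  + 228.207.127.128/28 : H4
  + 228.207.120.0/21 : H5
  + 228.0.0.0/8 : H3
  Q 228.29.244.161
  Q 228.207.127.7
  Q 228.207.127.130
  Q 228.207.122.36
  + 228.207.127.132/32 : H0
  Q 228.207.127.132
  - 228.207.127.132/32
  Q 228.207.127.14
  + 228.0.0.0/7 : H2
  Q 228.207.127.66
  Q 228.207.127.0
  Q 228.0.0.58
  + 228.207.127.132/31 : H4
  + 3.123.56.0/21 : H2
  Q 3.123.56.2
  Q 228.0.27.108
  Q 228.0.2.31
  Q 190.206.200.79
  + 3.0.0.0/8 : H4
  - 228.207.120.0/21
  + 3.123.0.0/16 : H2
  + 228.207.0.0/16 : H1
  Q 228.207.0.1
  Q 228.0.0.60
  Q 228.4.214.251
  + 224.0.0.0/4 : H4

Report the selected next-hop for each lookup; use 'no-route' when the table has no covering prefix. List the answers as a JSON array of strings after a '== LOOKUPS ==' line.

Trace:
  + 228.207.127.0/24 (H1) depth=24
  + 228.207.127.128/28 (H4) depth=28
  + 228.207.120.0/21 (H5) depth=21
  + 228.0.0.0/8 (H3) depth=8
  ? 228.29.244.161  path d0:-→d1:-→d2:-→d3:-→d4:-→d5:-→d6:-→d7:-→d8:H3  best=H3
  ? 228.207.127.7  path d0:-→d1:-→d2:-→d3:-→d4:-→d5:-→d6:-→d7:-→d8:H3→d9:-→d10:-→d11:-→d12:-→d13:-→d14:-→d15:-→d16:-→d17:-→d18:-→d19:-→d20:-→d21:H5→d22:-→d23:-→d24:H1  best=H1
  ? 228.207.127.130  path d0:-→d1:-→d2:-→d3:-→d4:-→d5:-→d6:-→d7:-→d8:H3→d9:-→d10:-→d11:-→d12:-→d13:-→d14:-→d15:-→d16:-→d17:-→d18:-→d19:-→d20:-→d21:H5→d22:-→d23:-→d24:H1→d25:-→d26:-→d27:-→d28:H4  best=H4
  ? 228.207.122.36  path d0:-→d1:-→d2:-→d3:-→d4:-→d5:-→d6:-→d7:-→d8:H3→d9:-→d10:-→d11:-→d12:-→d13:-→d14:-→d15:-→d16:-→d17:-→d18:-→d19:-→d20:-→d21:H5  best=H5
  + 228.207.127.132/32 (H0) depth=32
  ? 228.207.127.132  path d0:-→d1:-→d2:-→d3:-→d4:-→d5:-→d6:-→d7:-→d8:H3→d9:-→d10:-→d11:-→d12:-→d13:-→d14:-→d15:-→d16:-→d17:-→d18:-→d19:-→d20:-→d21:H5→d22:-→d23:-→d24:H1→d25:-→d26:-→d27:-→d28:H4→d29:-→d30:-→d31:-→d32:H0  best=H0
  - 228.207.127.132/32 clear@32
  ? 228.207.127.14  path d0:-→d1:-→d2:-→d3:-→d4:-→d5:-→d6:-→d7:-→d8:H3→d9:-→d10:-→d11:-→d12:-→d13:-→d14:-→d15:-→d16:-→d17:-→d18:-→d19:-→d20:-→d21:H5→d22:-→d23:-→d24:H1  best=H1
  + 228.0.0.0/7 (H2) depth=7
  ? 228.207.127.66  path d0:-→d1:-→d2:-→d3:-→d4:-→d5:-→d6:-→d7:H2→d8:H3→d9:-→d10:-→d11:-→d12:-→d13:-→d14:-→d15:-→d16:-→d17:-→d18:-→d19:-→d20:-→d21:H5→d22:-→d23:-→d24:H1  best=H1
  ? 228.207.127.0  path d0:-→d1:-→d2:-→d3:-→d4:-→d5:-→d6:-→d7:H2→d8:H3→d9:-→d10:-→d11:-→d12:-→d13:-→d14:-→d15:-→d16:-→d17:-→d18:-→d19:-→d20:-→d21:H5→d22:-→d23:-→d24:H1  best=H1
  ? 228.0.0.58  path d0:-→d1:-→d2:-→d3:-→d4:-→d5:-→d6:-→d7:H2→d8:H3  best=H3
  + 228.207.127.132/31 (H4) depth=31
  + 3.123.56.0/21 (H2) depth=21
  ? 3.123.56.2  path d0:-→d1:-→d2:-→d3:-→d4:-→d5:-→d6:-→d7:-→d8:-→d9:-→d10:-→d11:-→d12:-→d13:-→d14:-→d15:-→d16:-→d17:-→d18:-→d19:-→d20:-→d21:H2  best=H2
  ? 228.0.27.108  path d0:-→d1:-→d2:-→d3:-→d4:-→d5:-→d6:-→d7:H2→d8:H3  best=H3
  ? 228.0.2.31  path d0:-→d1:-→d2:-→d3:-→d4:-→d5:-→d6:-→d7:H2→d8:H3  best=H3
  ? 190.206.200.79  path d0:-→d1:-  best=no-route
  + 3.0.0.0/8 (H4) depth=8
  - 228.207.120.0/21 clear@21
  + 3.123.0.0/16 (H2) depth=16
  + 228.207.0.0/16 (H1) depth=16
  ? 228.207.0.1  path d0:-→d1:-→d2:-→d3:-→d4:-→d5:-→d6:-→d7:H2→d8:H3→d9:-→d10:-→d11:-→d12:-→d13:-→d14:-→d15:-→d16:H1→d17:-  best=H1
  ? 228.0.0.60  path d0:-→d1:-→d2:-→d3:-→d4:-→d5:-→d6:-→d7:H2→d8:H3  best=H3
  ? 228.4.214.251  path d0:-→d1:-→d2:-→d3:-→d4:-→d5:-→d6:-→d7:H2→d8:H3  best=H3
  + 224.0.0.0/4 (H4) depth=4

== LOOKUPS ==
["H3","H1","H4","H5","H0","H1","H1","H1","H3","H2","H3","H3","no-route","H1","H3","H3"]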